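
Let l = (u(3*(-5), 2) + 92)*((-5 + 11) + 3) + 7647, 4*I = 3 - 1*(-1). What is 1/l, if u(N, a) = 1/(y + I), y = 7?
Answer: 8/67809 ≈ 0.00011798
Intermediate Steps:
I = 1 (I = (3 - 1*(-1))/4 = (3 + 1)/4 = (¼)*4 = 1)
u(N, a) = ⅛ (u(N, a) = 1/(7 + 1) = 1/8 = ⅛)
l = 67809/8 (l = (⅛ + 92)*((-5 + 11) + 3) + 7647 = 737*(6 + 3)/8 + 7647 = (737/8)*9 + 7647 = 6633/8 + 7647 = 67809/8 ≈ 8476.1)
1/l = 1/(67809/8) = 8/67809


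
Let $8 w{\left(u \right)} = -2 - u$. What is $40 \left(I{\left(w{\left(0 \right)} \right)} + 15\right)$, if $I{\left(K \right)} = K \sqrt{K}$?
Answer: $600 - 5 i \approx 600.0 - 5.0 i$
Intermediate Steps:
$w{\left(u \right)} = - \frac{1}{4} - \frac{u}{8}$ ($w{\left(u \right)} = \frac{-2 - u}{8} = - \frac{1}{4} - \frac{u}{8}$)
$I{\left(K \right)} = K^{\frac{3}{2}}$
$40 \left(I{\left(w{\left(0 \right)} \right)} + 15\right) = 40 \left(\left(- \frac{1}{4} - 0\right)^{\frac{3}{2}} + 15\right) = 40 \left(\left(- \frac{1}{4} + 0\right)^{\frac{3}{2}} + 15\right) = 40 \left(\left(- \frac{1}{4}\right)^{\frac{3}{2}} + 15\right) = 40 \left(- \frac{i}{8} + 15\right) = 40 \left(15 - \frac{i}{8}\right) = 600 - 5 i$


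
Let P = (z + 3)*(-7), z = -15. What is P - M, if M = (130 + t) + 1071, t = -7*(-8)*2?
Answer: -1229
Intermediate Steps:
t = 112 (t = 56*2 = 112)
M = 1313 (M = (130 + 112) + 1071 = 242 + 1071 = 1313)
P = 84 (P = (-15 + 3)*(-7) = -12*(-7) = 84)
P - M = 84 - 1*1313 = 84 - 1313 = -1229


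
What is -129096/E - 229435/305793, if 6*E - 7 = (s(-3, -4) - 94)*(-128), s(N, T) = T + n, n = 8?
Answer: -239504616013/3524875911 ≈ -67.947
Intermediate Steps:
s(N, T) = 8 + T (s(N, T) = T + 8 = 8 + T)
E = 11527/6 (E = 7/6 + (((8 - 4) - 94)*(-128))/6 = 7/6 + ((4 - 94)*(-128))/6 = 7/6 + (-90*(-128))/6 = 7/6 + (⅙)*11520 = 7/6 + 1920 = 11527/6 ≈ 1921.2)
-129096/E - 229435/305793 = -129096/11527/6 - 229435/305793 = -129096*6/11527 - 229435*1/305793 = -774576/11527 - 229435/305793 = -239504616013/3524875911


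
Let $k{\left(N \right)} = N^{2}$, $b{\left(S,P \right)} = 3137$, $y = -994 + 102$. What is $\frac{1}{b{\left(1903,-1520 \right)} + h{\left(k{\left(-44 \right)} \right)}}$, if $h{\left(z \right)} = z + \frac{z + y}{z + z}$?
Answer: $\frac{968}{4910925} \approx 0.00019711$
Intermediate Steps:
$y = -892$
$h{\left(z \right)} = z + \frac{-892 + z}{2 z}$ ($h{\left(z \right)} = z + \frac{z - 892}{z + z} = z + \frac{-892 + z}{2 z}$)
$\frac{1}{b{\left(1903,-1520 \right)} + h{\left(k{\left(-44 \right)} \right)}} = \frac{1}{3137 + \left(\frac{1}{2} + \left(-44\right)^{2} - \frac{446}{\left(-44\right)^{2}}\right)} = \frac{1}{3137 + \left(\frac{1}{2} + 1936 - \frac{446}{1936}\right)} = \frac{1}{3137 + \left(\frac{1}{2} + 1936 - \frac{223}{968}\right)} = \frac{1}{3137 + \frac{1874309}{968}} = \frac{1}{\frac{4910925}{968}} = \frac{968}{4910925}$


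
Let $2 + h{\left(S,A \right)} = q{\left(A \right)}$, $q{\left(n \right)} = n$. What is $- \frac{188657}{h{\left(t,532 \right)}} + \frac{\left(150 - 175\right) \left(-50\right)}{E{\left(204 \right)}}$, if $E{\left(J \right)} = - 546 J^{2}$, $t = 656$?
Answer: $- \frac{1071682101313}{3010709520} \approx -355.96$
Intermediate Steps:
$h{\left(S,A \right)} = -2 + A$
$- \frac{188657}{h{\left(t,532 \right)}} + \frac{\left(150 - 175\right) \left(-50\right)}{E{\left(204 \right)}} = - \frac{188657}{-2 + 532} + \frac{\left(150 - 175\right) \left(-50\right)}{\left(-546\right) 204^{2}} = - \frac{188657}{530} + \frac{\left(-25\right) \left(-50\right)}{\left(-546\right) 41616} = \left(-188657\right) \frac{1}{530} + \frac{1250}{-22722336} = - \frac{188657}{530} + 1250 \left(- \frac{1}{22722336}\right) = - \frac{188657}{530} - \frac{625}{11361168} = - \frac{1071682101313}{3010709520}$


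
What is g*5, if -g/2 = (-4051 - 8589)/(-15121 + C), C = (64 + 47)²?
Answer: -316/7 ≈ -45.143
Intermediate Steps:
C = 12321 (C = 111² = 12321)
g = -316/35 (g = -2*(-4051 - 8589)/(-15121 + 12321) = -(-25280)/(-2800) = -(-25280)*(-1)/2800 = -2*158/35 = -316/35 ≈ -9.0286)
g*5 = -316/35*5 = -316/7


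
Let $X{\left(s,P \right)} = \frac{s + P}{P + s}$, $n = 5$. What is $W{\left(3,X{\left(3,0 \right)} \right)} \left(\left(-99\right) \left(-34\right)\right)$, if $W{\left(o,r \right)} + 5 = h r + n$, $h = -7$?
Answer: $-23562$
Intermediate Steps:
$X{\left(s,P \right)} = 1$ ($X{\left(s,P \right)} = \frac{P + s}{P + s} = 1$)
$W{\left(o,r \right)} = - 7 r$ ($W{\left(o,r \right)} = -5 - \left(-5 + 7 r\right) = - 7 r$)
$W{\left(3,X{\left(3,0 \right)} \right)} \left(\left(-99\right) \left(-34\right)\right) = \left(-7\right) 1 \left(\left(-99\right) \left(-34\right)\right) = \left(-7\right) 3366 = -23562$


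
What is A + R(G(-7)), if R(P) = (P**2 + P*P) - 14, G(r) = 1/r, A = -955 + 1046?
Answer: 3775/49 ≈ 77.041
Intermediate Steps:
A = 91
G(r) = 1/r
R(P) = -14 + 2*P**2 (R(P) = (P**2 + P**2) - 14 = 2*P**2 - 14 = -14 + 2*P**2)
A + R(G(-7)) = 91 + (-14 + 2*(1/(-7))**2) = 91 + (-14 + 2*(-1/7)**2) = 91 + (-14 + 2*(1/49)) = 91 + (-14 + 2/49) = 91 - 684/49 = 3775/49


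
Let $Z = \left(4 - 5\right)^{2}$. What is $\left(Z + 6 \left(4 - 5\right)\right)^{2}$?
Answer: $25$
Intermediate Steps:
$Z = 1$ ($Z = \left(-1\right)^{2} = 1$)
$\left(Z + 6 \left(4 - 5\right)\right)^{2} = \left(1 + 6 \left(4 - 5\right)\right)^{2} = \left(1 + 6 \left(-1\right)\right)^{2} = \left(1 - 6\right)^{2} = \left(-5\right)^{2} = 25$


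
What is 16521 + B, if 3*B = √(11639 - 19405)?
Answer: 16521 + I*√7766/3 ≈ 16521.0 + 29.375*I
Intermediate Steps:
B = I*√7766/3 (B = √(11639 - 19405)/3 = √(-7766)/3 = (I*√7766)/3 = I*√7766/3 ≈ 29.375*I)
16521 + B = 16521 + I*√7766/3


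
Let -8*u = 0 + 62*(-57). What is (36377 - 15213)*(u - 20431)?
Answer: -423052487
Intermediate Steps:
u = 1767/4 (u = -(0 + 62*(-57))/8 = -(0 - 3534)/8 = -⅛*(-3534) = 1767/4 ≈ 441.75)
(36377 - 15213)*(u - 20431) = (36377 - 15213)*(1767/4 - 20431) = 21164*(-79957/4) = -423052487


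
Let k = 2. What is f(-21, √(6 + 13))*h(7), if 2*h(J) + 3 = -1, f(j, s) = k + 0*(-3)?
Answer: -4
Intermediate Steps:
f(j, s) = 2 (f(j, s) = 2 + 0*(-3) = 2 + 0 = 2)
h(J) = -2 (h(J) = -3/2 + (½)*(-1) = -3/2 - ½ = -2)
f(-21, √(6 + 13))*h(7) = 2*(-2) = -4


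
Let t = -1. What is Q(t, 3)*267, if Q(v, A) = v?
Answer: -267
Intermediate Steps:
Q(t, 3)*267 = -1*267 = -267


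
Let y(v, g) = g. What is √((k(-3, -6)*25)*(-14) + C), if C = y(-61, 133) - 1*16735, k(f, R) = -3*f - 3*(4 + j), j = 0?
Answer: 72*I*√3 ≈ 124.71*I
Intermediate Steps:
k(f, R) = -12 - 3*f (k(f, R) = -3*f - 3*(4 + 0) = -3*f - 3*4 = -3*f - 12 = -12 - 3*f)
C = -16602 (C = 133 - 1*16735 = 133 - 16735 = -16602)
√((k(-3, -6)*25)*(-14) + C) = √(((-12 - 3*(-3))*25)*(-14) - 16602) = √(((-12 + 9)*25)*(-14) - 16602) = √(-3*25*(-14) - 16602) = √(-75*(-14) - 16602) = √(1050 - 16602) = √(-15552) = 72*I*√3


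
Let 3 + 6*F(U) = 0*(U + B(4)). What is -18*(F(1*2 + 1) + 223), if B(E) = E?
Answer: -4005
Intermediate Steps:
F(U) = -½ (F(U) = -½ + (0*(U + 4))/6 = -½ + (0*(4 + U))/6 = -½ + (⅙)*0 = -½ + 0 = -½)
-18*(F(1*2 + 1) + 223) = -18*(-½ + 223) = -18*445/2 = -4005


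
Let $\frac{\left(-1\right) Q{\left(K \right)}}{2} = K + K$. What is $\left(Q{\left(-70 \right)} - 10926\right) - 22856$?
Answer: $-33502$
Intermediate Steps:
$Q{\left(K \right)} = - 4 K$ ($Q{\left(K \right)} = - 2 \left(K + K\right) = - 2 \cdot 2 K = - 4 K$)
$\left(Q{\left(-70 \right)} - 10926\right) - 22856 = \left(\left(-4\right) \left(-70\right) - 10926\right) - 22856 = \left(280 - 10926\right) - 22856 = -10646 - 22856 = -33502$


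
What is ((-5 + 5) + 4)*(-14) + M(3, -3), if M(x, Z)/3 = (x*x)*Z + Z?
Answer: -146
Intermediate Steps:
M(x, Z) = 3*Z + 3*Z*x² (M(x, Z) = 3*((x*x)*Z + Z) = 3*(x²*Z + Z) = 3*(Z*x² + Z) = 3*(Z + Z*x²) = 3*Z + 3*Z*x²)
((-5 + 5) + 4)*(-14) + M(3, -3) = ((-5 + 5) + 4)*(-14) + 3*(-3)*(1 + 3²) = (0 + 4)*(-14) + 3*(-3)*(1 + 9) = 4*(-14) + 3*(-3)*10 = -56 - 90 = -146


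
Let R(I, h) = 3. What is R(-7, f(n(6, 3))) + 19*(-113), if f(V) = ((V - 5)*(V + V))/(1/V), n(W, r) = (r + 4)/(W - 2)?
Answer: -2144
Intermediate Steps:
n(W, r) = (4 + r)/(-2 + W)
f(V) = 2*V²*(-5 + V) (f(V) = ((-5 + V)*(2*V))*V = (2*V*(-5 + V))*V = 2*V²*(-5 + V))
R(-7, f(n(6, 3))) + 19*(-113) = 3 + 19*(-113) = 3 - 2147 = -2144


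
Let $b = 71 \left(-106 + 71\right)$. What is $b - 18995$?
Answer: $-21480$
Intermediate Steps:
$b = -2485$ ($b = 71 \left(-35\right) = -2485$)
$b - 18995 = -2485 - 18995 = -21480$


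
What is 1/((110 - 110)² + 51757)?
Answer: 1/51757 ≈ 1.9321e-5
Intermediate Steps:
1/((110 - 110)² + 51757) = 1/(0² + 51757) = 1/(0 + 51757) = 1/51757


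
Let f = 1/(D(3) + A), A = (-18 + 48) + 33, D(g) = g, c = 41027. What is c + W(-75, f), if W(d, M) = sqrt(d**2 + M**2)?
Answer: 41027 + sqrt(24502501)/66 ≈ 41102.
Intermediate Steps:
A = 63 (A = 30 + 33 = 63)
f = 1/66 (f = 1/(3 + 63) = 1/66 ≈ 0.015152)
W(d, M) = sqrt(M**2 + d**2)
c + W(-75, f) = 41027 + sqrt((1/66)**2 + (-75)**2) = 41027 + sqrt(1/4356 + 5625) = 41027 + sqrt(24502501/4356) = 41027 + sqrt(24502501)/66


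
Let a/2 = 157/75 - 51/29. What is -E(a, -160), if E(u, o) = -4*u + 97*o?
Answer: 33761824/2175 ≈ 15523.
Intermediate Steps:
a = 1456/2175 (a = 2*(157/75 - 51/29) = 2*(728/2175) = 1456/2175 ≈ 0.66943)
-E(a, -160) = -(-4*1456/2175 + 97*(-160)) = -(-5824/2175 - 15520) = -1*(-33761824/2175) = 33761824/2175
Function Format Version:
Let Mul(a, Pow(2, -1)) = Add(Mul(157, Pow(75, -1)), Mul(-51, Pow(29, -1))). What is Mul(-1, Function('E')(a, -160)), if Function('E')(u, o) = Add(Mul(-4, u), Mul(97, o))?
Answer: Rational(33761824, 2175) ≈ 15523.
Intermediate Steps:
a = Rational(1456, 2175) (a = Mul(2, Add(Mul(157, Pow(75, -1)), Mul(-51, Pow(29, -1)))) = Mul(2, Add(Mul(157, Rational(1, 75)), Mul(-51, Rational(1, 29)))) = Mul(2, Add(Rational(157, 75), Rational(-51, 29))) = Mul(2, Rational(728, 2175)) = Rational(1456, 2175) ≈ 0.66943)
Mul(-1, Function('E')(a, -160)) = Mul(-1, Add(Mul(-4, Rational(1456, 2175)), Mul(97, -160))) = Mul(-1, Add(Rational(-5824, 2175), -15520)) = Mul(-1, Rational(-33761824, 2175)) = Rational(33761824, 2175)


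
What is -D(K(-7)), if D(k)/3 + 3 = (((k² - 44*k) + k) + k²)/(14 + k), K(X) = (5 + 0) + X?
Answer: -29/2 ≈ -14.500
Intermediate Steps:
K(X) = 5 + X
D(k) = -9 + 3*(-43*k + 2*k²)/(14 + k) (D(k) = -9 + 3*((((k² - 44*k) + k) + k²)/(14 + k)) = -9 + 3*(((k² - 43*k) + k²)/(14 + k)) = -9 + 3*((-43*k + 2*k²)/(14 + k)) = -9 + 3*(-43*k + 2*k²)/(14 + k))
-D(K(-7)) = -6*(-21 + (5 - 7)² - 23*(5 - 7))/(14 + (5 - 7)) = -6*(-21 + (-2)² - 23*(-2))/(14 - 2) = -6*(-21 + 4 + 46)/12 = -6*29/12 = -1*29/2 = -29/2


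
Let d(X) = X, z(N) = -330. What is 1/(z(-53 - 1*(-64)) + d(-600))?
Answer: -1/930 ≈ -0.0010753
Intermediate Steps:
1/(z(-53 - 1*(-64)) + d(-600)) = 1/(-330 - 600) = 1/(-930) = -1/930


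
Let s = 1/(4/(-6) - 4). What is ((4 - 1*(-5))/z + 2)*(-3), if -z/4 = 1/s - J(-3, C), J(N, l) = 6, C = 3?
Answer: -849/128 ≈ -6.6328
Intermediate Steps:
s = -3/14 (s = 1/(4*(-1/6) - 4) = 1/(-2/3 - 4) = 1/(-14/3) = -3/14 ≈ -0.21429)
z = 128/3 (z = -4*(1/(-3/14) - 1*6) = -4*(-14/3 - 6) = -4*(-32/3) = 128/3 ≈ 42.667)
((4 - 1*(-5))/z + 2)*(-3) = ((4 - 1*(-5))/(128/3) + 2)*(-3) = ((4 + 5)*(3/128) + 2)*(-3) = (9*(3/128) + 2)*(-3) = (27/128 + 2)*(-3) = (283/128)*(-3) = -849/128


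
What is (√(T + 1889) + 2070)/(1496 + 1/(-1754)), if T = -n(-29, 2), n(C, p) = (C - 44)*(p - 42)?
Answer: 1210260/874661 + 1754*I*√1031/2623983 ≈ 1.3837 + 0.021463*I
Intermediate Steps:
n(C, p) = (-44 + C)*(-42 + p)
T = -2920 (T = -(1848 - 44*2 - 42*(-29) - 29*2) = -(1848 - 88 + 1218 - 58) = -1*2920 = -2920)
(√(T + 1889) + 2070)/(1496 + 1/(-1754)) = (√(-2920 + 1889) + 2070)/(1496 + 1/(-1754)) = (√(-1031) + 2070)/(1496 - 1/1754) = (I*√1031 + 2070)/(2623983/1754) = (2070 + I*√1031)*(1754/2623983) = 1210260/874661 + 1754*I*√1031/2623983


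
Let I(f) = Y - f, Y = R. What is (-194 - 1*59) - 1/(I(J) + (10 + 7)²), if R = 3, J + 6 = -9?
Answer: -77672/307 ≈ -253.00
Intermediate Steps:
J = -15 (J = -6 - 9 = -15)
Y = 3
I(f) = 3 - f
(-194 - 1*59) - 1/(I(J) + (10 + 7)²) = (-194 - 1*59) - 1/((3 - 1*(-15)) + (10 + 7)²) = (-194 - 59) - 1/((3 + 15) + 17²) = -253 - 1/(18 + 289) = -253 - 1/307 = -77672/307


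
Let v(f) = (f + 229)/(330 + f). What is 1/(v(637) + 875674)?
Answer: 967/846777624 ≈ 1.1420e-6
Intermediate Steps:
v(f) = (229 + f)/(330 + f)
1/(v(637) + 875674) = 1/((229 + 637)/(330 + 637) + 875674) = 1/(866/967 + 875674) = 1/(846777624/967) = 967/846777624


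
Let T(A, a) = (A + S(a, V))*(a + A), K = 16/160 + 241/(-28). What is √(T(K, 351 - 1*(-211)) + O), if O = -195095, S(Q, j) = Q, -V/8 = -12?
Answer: √2180683121/140 ≈ 333.56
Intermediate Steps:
V = 96 (V = -8*(-12) = 96)
K = -1191/140 (K = 16*(1/160) + 241*(-1/28) = ⅒ - 241/28 = -1191/140 ≈ -8.5071)
T(A, a) = (A + a)² (T(A, a) = (A + a)*(a + A) = (A + a)*(A + a) = (A + a)²)
√(T(K, 351 - 1*(-211)) + O) = √(((-1191/140)² + (351 - 1*(-211))² + 2*(-1191/140)*(351 - 1*(-211))) - 195095) = √((1418481/19600 + (351 + 211)² + 2*(-1191/140)*(351 + 211)) - 195095) = √((1418481/19600 + 562² + 2*(-1191/140)*562) - 195095) = √((1418481/19600 + 315844 - 334671/35) - 195095) = √(6004545121/19600 - 195095) = √(2180683121/19600) = √2180683121/140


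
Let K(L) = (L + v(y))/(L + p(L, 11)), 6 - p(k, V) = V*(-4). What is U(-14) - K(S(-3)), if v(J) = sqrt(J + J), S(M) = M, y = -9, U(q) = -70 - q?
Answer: -2629/47 - 3*I*sqrt(2)/47 ≈ -55.936 - 0.090269*I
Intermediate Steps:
p(k, V) = 6 + 4*V (p(k, V) = 6 - V*(-4) = 6 - (-4)*V = 6 + 4*V)
v(J) = sqrt(2)*sqrt(J) (v(J) = sqrt(2*J) = sqrt(2)*sqrt(J))
K(L) = (L + 3*I*sqrt(2))/(50 + L) (K(L) = (L + sqrt(2)*sqrt(-9))/(L + (6 + 4*11)) = (L + sqrt(2)*(3*I))/(L + (6 + 44)) = (L + 3*I*sqrt(2))/(L + 50) = (L + 3*I*sqrt(2))/(50 + L))
U(-14) - K(S(-3)) = (-70 - 1*(-14)) - (-3 + 3*I*sqrt(2))/(50 - 3) = (-70 + 14) - (-3 + 3*I*sqrt(2))/47 = -56 - (-3 + 3*I*sqrt(2))/47 = -56 - (-3/47 + 3*I*sqrt(2)/47) = -56 + (3/47 - 3*I*sqrt(2)/47) = -2629/47 - 3*I*sqrt(2)/47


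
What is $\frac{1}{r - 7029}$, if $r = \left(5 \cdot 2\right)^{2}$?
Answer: $- \frac{1}{6929} \approx -0.00014432$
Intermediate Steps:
$r = 100$ ($r = 10^{2} = 100$)
$\frac{1}{r - 7029} = \frac{1}{100 - 7029} = \frac{1}{-6929} = - \frac{1}{6929}$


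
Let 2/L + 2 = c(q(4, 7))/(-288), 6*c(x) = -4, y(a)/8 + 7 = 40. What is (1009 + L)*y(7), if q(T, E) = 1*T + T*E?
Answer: 229654392/863 ≈ 2.6611e+5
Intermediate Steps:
y(a) = 264 (y(a) = -56 + 8*40 = -56 + 320 = 264)
q(T, E) = T + E*T
c(x) = -2/3 (c(x) = (1/6)*(-4) = -2/3)
L = -864/863 (L = 2/(-2 - 2/3/(-288)) = 2/(-2 - 2/3*(-1/288)) = 2/(-2 + 1/432) = 2/(-863/432) = 2*(-432/863) = -864/863 ≈ -1.0012)
(1009 + L)*y(7) = (1009 - 864/863)*264 = (869903/863)*264 = 229654392/863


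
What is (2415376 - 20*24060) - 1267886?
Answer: 666290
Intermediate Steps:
(2415376 - 20*24060) - 1267886 = (2415376 - 481200) - 1267886 = 1934176 - 1267886 = 666290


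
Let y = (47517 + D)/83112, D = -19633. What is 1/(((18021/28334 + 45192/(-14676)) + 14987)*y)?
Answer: 240003090332/1206568753548461 ≈ 0.00019891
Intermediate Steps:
y = 6971/20778 (y = (47517 - 19633)/83112 = 27884*(1/83112) = 6971/20778 ≈ 0.33550)
1/(((18021/28334 + 45192/(-14676)) + 14987)*y) = 1/(((18021/28334 + 45192/(-14676)) + 14987)*(6971/20778)) = (20778/6971)/((18021*(1/28334) + 45192*(-1/14676)) + 14987) = (20778/6971)/((18021/28334 - 3766/1223) + 14987) = (20778/6971)/(-84666161/34652482 + 14987) = (20778/6971)/(519252081573/34652482) = (34652482/519252081573)*(20778/6971) = 240003090332/1206568753548461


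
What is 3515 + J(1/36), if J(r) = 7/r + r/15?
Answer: 2034181/540 ≈ 3767.0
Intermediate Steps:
J(r) = 7/r + r/15 (J(r) = 7/r + r*(1/15) = 7/r + r/15)
3515 + J(1/36) = 3515 + (7/(1/36) + (1/15)/36) = 3515 + (7/(1/36) + (1/15)*(1/36)) = 3515 + (7*36 + 1/540) = 3515 + (252 + 1/540) = 3515 + 136081/540 = 2034181/540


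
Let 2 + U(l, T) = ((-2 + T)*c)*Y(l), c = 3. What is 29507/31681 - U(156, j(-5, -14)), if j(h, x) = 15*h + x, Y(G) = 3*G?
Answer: 4047784153/31681 ≈ 1.2777e+5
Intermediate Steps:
j(h, x) = x + 15*h
U(l, T) = -2 + 3*l*(-6 + 3*T) (U(l, T) = -2 + ((-2 + T)*3)*(3*l) = -2 + (-6 + 3*T)*(3*l) = -2 + 3*l*(-6 + 3*T))
29507/31681 - U(156, j(-5, -14)) = 29507/31681 - (-2 - 18*156 + 9*(-14 + 15*(-5))*156) = 29507*(1/31681) - (-2 - 2808 + 9*(-14 - 75)*156) = 29507/31681 - (-2 - 2808 + 9*(-89)*156) = 29507/31681 - (-2 - 2808 - 124956) = 29507/31681 - 1*(-127766) = 29507/31681 + 127766 = 4047784153/31681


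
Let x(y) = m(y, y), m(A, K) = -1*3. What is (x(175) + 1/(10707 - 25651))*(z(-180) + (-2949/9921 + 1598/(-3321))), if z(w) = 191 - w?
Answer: -5696559168752/5128849449 ≈ -1110.7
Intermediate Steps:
m(A, K) = -3
x(y) = -3
(x(175) + 1/(10707 - 25651))*(z(-180) + (-2949/9921 + 1598/(-3321))) = (-3 + 1/(10707 - 25651))*((191 - 1*(-180)) + (-2949/9921 + 1598/(-3321))) = (-3 + 1/(-14944))*((191 + 180) + (-2949*1/9921 + 1598*(-1/3321))) = (-3 - 1/14944)*(371 + (-983/3307 - 1598/3321)) = -44833*(371 - 8549129/10982547)/14944 = -44833/14944*4065975808/10982547 = -5696559168752/5128849449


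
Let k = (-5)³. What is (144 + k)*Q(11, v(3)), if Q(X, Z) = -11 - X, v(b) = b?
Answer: -418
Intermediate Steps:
k = -125
(144 + k)*Q(11, v(3)) = (144 - 125)*(-11 - 1*11) = 19*(-11 - 11) = 19*(-22) = -418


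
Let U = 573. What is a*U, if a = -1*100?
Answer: -57300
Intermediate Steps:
a = -100
a*U = -100*573 = -57300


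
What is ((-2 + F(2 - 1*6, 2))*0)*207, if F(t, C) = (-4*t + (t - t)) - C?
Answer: 0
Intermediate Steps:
F(t, C) = -C - 4*t (F(t, C) = (-4*t + 0) - C = -4*t - C = -C - 4*t)
((-2 + F(2 - 1*6, 2))*0)*207 = ((-2 + (-1*2 - 4*(2 - 1*6)))*0)*207 = ((-2 + (-2 - 4*(2 - 6)))*0)*207 = ((-2 + (-2 - 4*(-4)))*0)*207 = ((-2 + (-2 + 16))*0)*207 = ((-2 + 14)*0)*207 = (12*0)*207 = 0*207 = 0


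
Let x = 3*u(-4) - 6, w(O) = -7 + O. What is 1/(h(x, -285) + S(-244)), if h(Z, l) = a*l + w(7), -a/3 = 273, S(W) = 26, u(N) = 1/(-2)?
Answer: 1/233441 ≈ 4.2837e-6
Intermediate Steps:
u(N) = -½
a = -819 (a = -3*273 = -819)
x = -15/2 (x = 3*(-½) - 6 = -3/2 - 6 = -15/2 ≈ -7.5000)
h(Z, l) = -819*l (h(Z, l) = -819*l + (-7 + 7) = -819*l + 0 = -819*l)
1/(h(x, -285) + S(-244)) = 1/(-819*(-285) + 26) = 1/(233415 + 26) = 1/233441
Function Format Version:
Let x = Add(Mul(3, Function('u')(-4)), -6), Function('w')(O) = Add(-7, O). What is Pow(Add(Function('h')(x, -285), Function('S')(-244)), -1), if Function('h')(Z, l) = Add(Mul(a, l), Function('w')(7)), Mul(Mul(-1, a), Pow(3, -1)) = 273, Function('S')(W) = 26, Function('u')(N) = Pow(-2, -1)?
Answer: Rational(1, 233441) ≈ 4.2837e-6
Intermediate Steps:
Function('u')(N) = Rational(-1, 2)
a = -819 (a = Mul(-3, 273) = -819)
x = Rational(-15, 2) (x = Add(Mul(3, Rational(-1, 2)), -6) = Add(Rational(-3, 2), -6) = Rational(-15, 2) ≈ -7.5000)
Function('h')(Z, l) = Mul(-819, l) (Function('h')(Z, l) = Add(Mul(-819, l), Add(-7, 7)) = Add(Mul(-819, l), 0) = Mul(-819, l))
Pow(Add(Function('h')(x, -285), Function('S')(-244)), -1) = Pow(Add(Mul(-819, -285), 26), -1) = Pow(Add(233415, 26), -1) = Pow(233441, -1) = Rational(1, 233441)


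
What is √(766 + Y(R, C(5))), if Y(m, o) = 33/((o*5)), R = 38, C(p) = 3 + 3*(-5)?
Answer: 27*√105/10 ≈ 27.667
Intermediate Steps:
C(p) = -12 (C(p) = 3 - 15 = -12)
Y(m, o) = 33/(5*o) (Y(m, o) = 33/((5*o)) = 33*(1/(5*o)) = 33/(5*o))
√(766 + Y(R, C(5))) = √(766 + (33/5)/(-12)) = √(766 + (33/5)*(-1/12)) = √(766 - 11/20) = √(15309/20) = 27*√105/10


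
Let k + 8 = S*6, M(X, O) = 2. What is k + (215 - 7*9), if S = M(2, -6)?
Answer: 156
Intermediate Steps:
S = 2
k = 4 (k = -8 + 2*6 = -8 + 12 = 4)
k + (215 - 7*9) = 4 + (215 - 7*9) = 4 + (215 - 1*63) = 4 + (215 - 63) = 4 + 152 = 156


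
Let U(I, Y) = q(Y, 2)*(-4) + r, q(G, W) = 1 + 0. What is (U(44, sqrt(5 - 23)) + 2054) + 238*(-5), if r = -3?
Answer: 857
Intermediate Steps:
q(G, W) = 1
U(I, Y) = -7 (U(I, Y) = 1*(-4) - 3 = -4 - 3 = -7)
(U(44, sqrt(5 - 23)) + 2054) + 238*(-5) = (-7 + 2054) + 238*(-5) = 2047 - 1190 = 857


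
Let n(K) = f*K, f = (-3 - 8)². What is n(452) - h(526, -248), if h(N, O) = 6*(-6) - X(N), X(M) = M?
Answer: 55254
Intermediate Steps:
h(N, O) = -36 - N (h(N, O) = 6*(-6) - N = -36 - N)
f = 121 (f = (-11)² = 121)
n(K) = 121*K
n(452) - h(526, -248) = 121*452 - (-36 - 1*526) = 54692 - (-36 - 526) = 54692 - 1*(-562) = 54692 + 562 = 55254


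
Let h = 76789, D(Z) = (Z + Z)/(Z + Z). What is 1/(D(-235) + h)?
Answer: 1/76790 ≈ 1.3023e-5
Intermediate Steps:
D(Z) = 1 (D(Z) = (2*Z)/((2*Z)) = (2*Z)*(1/(2*Z)) = 1)
1/(D(-235) + h) = 1/(1 + 76789) = 1/76790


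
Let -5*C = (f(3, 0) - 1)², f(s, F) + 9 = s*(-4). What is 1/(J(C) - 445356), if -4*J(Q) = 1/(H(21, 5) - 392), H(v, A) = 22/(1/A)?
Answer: -1128/502361567 ≈ -2.2454e-6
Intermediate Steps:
f(s, F) = -9 - 4*s (f(s, F) = -9 + s*(-4) = -9 - 4*s)
H(v, A) = 22*A
C = -484/5 (C = -((-9 - 4*3) - 1)²/5 = -((-9 - 12) - 1)²/5 = -(-21 - 1)²/5 = -⅕*(-22)² = -⅕*484 = -484/5 ≈ -96.800)
J(Q) = 1/1128 (J(Q) = -1/(4*(22*5 - 392)) = -1/(4*(110 - 392)) = -¼/(-282) = -¼*(-1/282) = 1/1128)
1/(J(C) - 445356) = 1/(1/1128 - 445356) = 1/(-502361567/1128) = -1128/502361567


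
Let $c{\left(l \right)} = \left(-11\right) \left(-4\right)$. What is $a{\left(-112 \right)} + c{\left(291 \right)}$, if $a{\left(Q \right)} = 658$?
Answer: $702$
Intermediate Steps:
$c{\left(l \right)} = 44$
$a{\left(-112 \right)} + c{\left(291 \right)} = 658 + 44 = 702$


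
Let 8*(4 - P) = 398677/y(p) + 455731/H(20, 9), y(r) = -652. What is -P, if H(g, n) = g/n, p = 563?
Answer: 83307459/3260 ≈ 25554.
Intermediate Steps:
P = -83307459/3260 (P = 4 - (398677/(-652) + 455731/((20/9)))/8 = 4 - (398677*(-1/652) + 455731/((20*(1/9))))/8 = 4 - (-398677/652 + 455731/(20/9))/8 = 4 - (-398677/652 + 455731*(9/20))/8 = 4 - (-398677/652 + 4101579/20)/8 = 4 - 1/8*166640998/815 = 4 - 83320499/3260 = -83307459/3260 ≈ -25554.)
-P = -1*(-83307459/3260) = 83307459/3260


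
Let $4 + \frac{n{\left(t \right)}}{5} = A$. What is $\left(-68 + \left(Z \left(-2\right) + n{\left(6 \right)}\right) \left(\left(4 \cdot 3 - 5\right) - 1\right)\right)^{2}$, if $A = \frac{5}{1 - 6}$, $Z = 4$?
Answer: $70756$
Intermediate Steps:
$A = -1$ ($A = \frac{5}{1 - 6} = \frac{5}{-5} = 5 \left(- \frac{1}{5}\right) = -1$)
$n{\left(t \right)} = -25$ ($n{\left(t \right)} = -20 + 5 \left(-1\right) = -20 - 5 = -25$)
$\left(-68 + \left(Z \left(-2\right) + n{\left(6 \right)}\right) \left(\left(4 \cdot 3 - 5\right) - 1\right)\right)^{2} = \left(-68 + \left(4 \left(-2\right) - 25\right) \left(\left(4 \cdot 3 - 5\right) - 1\right)\right)^{2} = \left(-68 + \left(-8 - 25\right) \left(\left(12 - 5\right) - 1\right)\right)^{2} = \left(-68 - 33 \left(7 - 1\right)\right)^{2} = \left(-68 - 198\right)^{2} = \left(-266\right)^{2} = 70756$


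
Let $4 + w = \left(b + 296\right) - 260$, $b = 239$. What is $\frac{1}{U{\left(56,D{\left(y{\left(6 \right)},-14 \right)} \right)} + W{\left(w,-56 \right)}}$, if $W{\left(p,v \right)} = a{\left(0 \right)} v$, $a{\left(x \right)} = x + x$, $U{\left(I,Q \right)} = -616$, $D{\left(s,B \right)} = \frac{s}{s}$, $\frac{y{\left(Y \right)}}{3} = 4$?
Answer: $- \frac{1}{616} \approx -0.0016234$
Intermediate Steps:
$y{\left(Y \right)} = 12$ ($y{\left(Y \right)} = 3 \cdot 4 = 12$)
$w = 271$ ($w = -4 + \left(\left(239 + 296\right) - 260\right) = -4 + \left(535 - 260\right) = -4 + 275 = 271$)
$D{\left(s,B \right)} = 1$
$a{\left(x \right)} = 2 x$
$W{\left(p,v \right)} = 0$ ($W{\left(p,v \right)} = 2 \cdot 0 v = 0 v = 0$)
$\frac{1}{U{\left(56,D{\left(y{\left(6 \right)},-14 \right)} \right)} + W{\left(w,-56 \right)}} = \frac{1}{-616 + 0} = \frac{1}{-616} = - \frac{1}{616}$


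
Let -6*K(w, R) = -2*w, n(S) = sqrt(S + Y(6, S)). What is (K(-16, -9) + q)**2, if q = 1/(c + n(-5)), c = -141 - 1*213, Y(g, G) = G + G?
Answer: (60448*sqrt(15) + 10703683*I)/(9*(236*sqrt(15) + 41767*I)) ≈ 28.475 + 0.0003298*I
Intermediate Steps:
Y(g, G) = 2*G
n(S) = sqrt(3)*sqrt(S) (n(S) = sqrt(S + 2*S) = sqrt(3*S) = sqrt(3)*sqrt(S))
K(w, R) = w/3 (K(w, R) = -(-1)*w/3 = w/3)
c = -354 (c = -141 - 213 = -354)
q = 1/(-354 + I*sqrt(15)) (q = 1/(-354 + sqrt(3)*sqrt(-5)) = 1/(-354 + sqrt(3)*(I*sqrt(5))) = 1/(-354 + I*sqrt(15)) ≈ -0.0028245 - 3.09e-5*I)
(K(-16, -9) + q)**2 = ((1/3)*(-16) + (-118/41777 - I*sqrt(15)/125331))**2 = (-16/3 + (-118/41777 - I*sqrt(15)/125331))**2 = (-668786/125331 - I*sqrt(15)/125331)**2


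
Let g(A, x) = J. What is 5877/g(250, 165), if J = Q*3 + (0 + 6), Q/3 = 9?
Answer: 1959/29 ≈ 67.552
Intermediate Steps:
Q = 27 (Q = 3*9 = 27)
J = 87 (J = 27*3 + (0 + 6) = 81 + 6 = 87)
g(A, x) = 87
5877/g(250, 165) = 5877/87 = 5877*(1/87) = 1959/29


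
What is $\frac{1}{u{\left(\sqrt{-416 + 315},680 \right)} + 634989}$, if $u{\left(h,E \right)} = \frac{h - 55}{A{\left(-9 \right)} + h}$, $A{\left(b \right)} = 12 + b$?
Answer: $\frac{34924363}{22176566018922} - \frac{29 i \sqrt{101}}{22176566018922} \approx 1.5748 \cdot 10^{-6} - 1.3142 \cdot 10^{-11} i$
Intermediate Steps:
$u{\left(h,E \right)} = \frac{-55 + h}{3 + h}$ ($u{\left(h,E \right)} = \frac{h - 55}{\left(12 - 9\right) + h} = \frac{-55 + h}{3 + h}$)
$\frac{1}{u{\left(\sqrt{-416 + 315},680 \right)} + 634989} = \frac{1}{\frac{-55 + \sqrt{-416 + 315}}{3 + \sqrt{-416 + 315}} + 634989} = \frac{1}{\frac{-55 + \sqrt{-101}}{3 + \sqrt{-101}} + 634989} = \frac{1}{\frac{-55 + i \sqrt{101}}{3 + i \sqrt{101}} + 634989} = \frac{1}{634989 + \frac{-55 + i \sqrt{101}}{3 + i \sqrt{101}}}$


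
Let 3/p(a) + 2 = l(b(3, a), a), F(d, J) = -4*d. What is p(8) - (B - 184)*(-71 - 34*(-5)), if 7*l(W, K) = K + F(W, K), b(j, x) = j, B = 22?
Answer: 96221/6 ≈ 16037.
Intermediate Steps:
l(W, K) = -4*W/7 + K/7 (l(W, K) = (K - 4*W)/7 = -4*W/7 + K/7)
p(a) = 3/(-26/7 + a/7) (p(a) = 3/(-2 + (-4/7*3 + a/7)) = 3/(-2 + (-12/7 + a/7)) = 3/(-26/7 + a/7))
p(8) - (B - 184)*(-71 - 34*(-5)) = 21/(-26 + 8) - (22 - 184)*(-71 - 34*(-5)) = 21/(-18) - (-162)*(-71 + 170) = 21*(-1/18) - (-162)*99 = -7/6 - 1*(-16038) = -7/6 + 16038 = 96221/6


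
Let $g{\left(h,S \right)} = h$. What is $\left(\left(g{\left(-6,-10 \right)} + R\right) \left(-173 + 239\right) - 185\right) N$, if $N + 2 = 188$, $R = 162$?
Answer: $1880646$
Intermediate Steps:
$N = 186$ ($N = -2 + 188 = 186$)
$\left(\left(g{\left(-6,-10 \right)} + R\right) \left(-173 + 239\right) - 185\right) N = \left(\left(-6 + 162\right) \left(-173 + 239\right) - 185\right) 186 = \left(156 \cdot 66 - 185\right) 186 = \left(10296 - 185\right) 186 = 10111 \cdot 186 = 1880646$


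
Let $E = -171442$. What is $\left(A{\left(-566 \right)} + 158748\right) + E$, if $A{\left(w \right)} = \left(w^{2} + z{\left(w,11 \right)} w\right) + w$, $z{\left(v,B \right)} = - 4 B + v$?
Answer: $652356$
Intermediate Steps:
$z{\left(v,B \right)} = v - 4 B$
$A{\left(w \right)} = w + w^{2} + w \left(-44 + w\right)$ ($A{\left(w \right)} = \left(w^{2} + \left(w - 44\right) w\right) + w = \left(w^{2} + \left(-44 + w\right) w\right) + w = \left(w^{2} + w \left(-44 + w\right)\right) + w = w + w^{2} + w \left(-44 + w\right)$)
$\left(A{\left(-566 \right)} + 158748\right) + E = \left(- 566 \left(-43 + 2 \left(-566\right)\right) + 158748\right) - 171442 = \left(- 566 \left(-43 - 1132\right) + 158748\right) - 171442 = \left(\left(-566\right) \left(-1175\right) + 158748\right) - 171442 = \left(665050 + 158748\right) - 171442 = 823798 - 171442 = 652356$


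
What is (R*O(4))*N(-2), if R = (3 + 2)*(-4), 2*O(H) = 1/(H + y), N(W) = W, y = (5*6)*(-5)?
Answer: -10/73 ≈ -0.13699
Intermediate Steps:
y = -150 (y = 30*(-5) = -150)
O(H) = 1/(2*(-150 + H)) (O(H) = 1/(2*(H - 150)) = 1/(2*(-150 + H)))
R = -20 (R = 5*(-4) = -20)
(R*O(4))*N(-2) = -10/(-150 + 4)*(-2) = -10/(-146)*(-2) = -10*(-1)/146*(-2) = -20*(-1/292)*(-2) = (5/73)*(-2) = -10/73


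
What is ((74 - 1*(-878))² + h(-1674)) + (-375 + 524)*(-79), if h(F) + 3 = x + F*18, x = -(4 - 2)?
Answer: 864396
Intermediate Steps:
x = -2 (x = -1*2 = -2)
h(F) = -5 + 18*F (h(F) = -3 + (-2 + F*18) = -3 + (-2 + 18*F) = -5 + 18*F)
((74 - 1*(-878))² + h(-1674)) + (-375 + 524)*(-79) = ((74 - 1*(-878))² + (-5 + 18*(-1674))) + (-375 + 524)*(-79) = ((74 + 878)² + (-5 - 30132)) + 149*(-79) = (952² - 30137) - 11771 = (906304 - 30137) - 11771 = 876167 - 11771 = 864396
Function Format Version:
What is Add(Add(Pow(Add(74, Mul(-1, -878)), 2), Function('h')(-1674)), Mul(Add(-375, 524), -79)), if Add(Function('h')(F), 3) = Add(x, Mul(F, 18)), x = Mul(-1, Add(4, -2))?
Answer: 864396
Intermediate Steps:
x = -2 (x = Mul(-1, 2) = -2)
Function('h')(F) = Add(-5, Mul(18, F)) (Function('h')(F) = Add(-3, Add(-2, Mul(F, 18))) = Add(-3, Add(-2, Mul(18, F))) = Add(-5, Mul(18, F)))
Add(Add(Pow(Add(74, Mul(-1, -878)), 2), Function('h')(-1674)), Mul(Add(-375, 524), -79)) = Add(Add(Pow(Add(74, Mul(-1, -878)), 2), Add(-5, Mul(18, -1674))), Mul(Add(-375, 524), -79)) = Add(Add(Pow(Add(74, 878), 2), Add(-5, -30132)), Mul(149, -79)) = Add(Add(Pow(952, 2), -30137), -11771) = Add(Add(906304, -30137), -11771) = Add(876167, -11771) = 864396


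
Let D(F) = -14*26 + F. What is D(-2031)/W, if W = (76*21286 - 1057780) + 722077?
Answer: -2395/1282033 ≈ -0.0018681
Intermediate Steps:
W = 1282033 (W = (1617736 - 1057780) + 722077 = 559956 + 722077 = 1282033)
D(F) = -364 + F
D(-2031)/W = (-364 - 2031)/1282033 = -2395*1/1282033 = -2395/1282033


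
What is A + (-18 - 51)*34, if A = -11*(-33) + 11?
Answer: -1972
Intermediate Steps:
A = 374 (A = 363 + 11 = 374)
A + (-18 - 51)*34 = 374 + (-18 - 51)*34 = 374 - 69*34 = 374 - 2346 = -1972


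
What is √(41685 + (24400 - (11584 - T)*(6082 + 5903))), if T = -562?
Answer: 5*I*√5820149 ≈ 12063.0*I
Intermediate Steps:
√(41685 + (24400 - (11584 - T)*(6082 + 5903))) = √(41685 + (24400 - (11584 - 1*(-562))*(6082 + 5903))) = √(41685 + (24400 - (11584 + 562)*11985)) = √(41685 + (24400 - 12146*11985)) = √(41685 + (24400 - 1*145569810)) = √(41685 + (24400 - 145569810)) = √(41685 - 145545410) = √(-145503725) = 5*I*√5820149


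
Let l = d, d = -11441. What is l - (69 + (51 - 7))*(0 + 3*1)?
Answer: -11780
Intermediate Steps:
l = -11441
l - (69 + (51 - 7))*(0 + 3*1) = -11441 - (69 + (51 - 7))*(0 + 3*1) = -11441 - (69 + 44)*(0 + 3) = -11441 - 113*3 = -11441 - 1*339 = -11441 - 339 = -11780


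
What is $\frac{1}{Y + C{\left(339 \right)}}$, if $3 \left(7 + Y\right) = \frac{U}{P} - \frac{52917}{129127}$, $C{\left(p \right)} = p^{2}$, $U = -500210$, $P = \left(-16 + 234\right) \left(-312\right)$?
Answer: $\frac{13174053048}{1513913627664871} \approx 8.702 \cdot 10^{-6}$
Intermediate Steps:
$P = -68016$ ($P = 218 \left(-312\right) = -68016$)
$Y = - \frac{61722664337}{13174053048}$ ($Y = -7 + \frac{- \frac{500210}{-68016} - \frac{52917}{129127}}{3} = -7 + \frac{\left(-500210\right) \left(- \frac{1}{68016}\right) - \frac{52917}{129127}}{3} = -7 + \frac{\frac{250105}{34008} - \frac{52917}{129127}}{3} = -7 + \frac{1}{3} \cdot \frac{30495706999}{4391351016} = -7 + \frac{30495706999}{13174053048} = - \frac{61722664337}{13174053048} \approx -4.6852$)
$\frac{1}{Y + C{\left(339 \right)}} = \frac{1}{- \frac{61722664337}{13174053048} + 339^{2}} = \frac{1}{- \frac{61722664337}{13174053048} + 114921} = \frac{1}{\frac{1513913627664871}{13174053048}} = \frac{13174053048}{1513913627664871}$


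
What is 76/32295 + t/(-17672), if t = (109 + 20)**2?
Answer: -536078023/570717240 ≈ -0.93931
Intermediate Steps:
t = 16641 (t = 129**2 = 16641)
76/32295 + t/(-17672) = 76/32295 + 16641/(-17672) = 76*(1/32295) + 16641*(-1/17672) = 76/32295 - 16641/17672 = -536078023/570717240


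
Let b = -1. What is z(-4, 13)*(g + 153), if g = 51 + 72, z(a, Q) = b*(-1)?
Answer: 276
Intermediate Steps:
z(a, Q) = 1 (z(a, Q) = -1*(-1) = 1)
g = 123
z(-4, 13)*(g + 153) = 1*(123 + 153) = 1*276 = 276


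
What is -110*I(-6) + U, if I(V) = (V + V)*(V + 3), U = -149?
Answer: -4109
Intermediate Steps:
I(V) = 2*V*(3 + V) (I(V) = (2*V)*(3 + V) = 2*V*(3 + V))
-110*I(-6) + U = -220*(-6)*(3 - 6) - 149 = -220*(-6)*(-3) - 149 = -110*36 - 149 = -3960 - 149 = -4109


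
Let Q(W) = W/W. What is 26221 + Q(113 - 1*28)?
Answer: 26222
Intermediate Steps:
Q(W) = 1
26221 + Q(113 - 1*28) = 26221 + 1 = 26222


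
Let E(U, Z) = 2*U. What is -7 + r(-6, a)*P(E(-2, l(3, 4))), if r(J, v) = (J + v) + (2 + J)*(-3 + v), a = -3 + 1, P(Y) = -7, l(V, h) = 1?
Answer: -91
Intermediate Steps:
a = -2
r(J, v) = J + v + (-3 + v)*(2 + J) (r(J, v) = (J + v) + (-3 + v)*(2 + J) = J + v + (-3 + v)*(2 + J))
-7 + r(-6, a)*P(E(-2, l(3, 4))) = -7 + (-6 - 2*(-6) + 3*(-2) - 6*(-2))*(-7) = -7 + (-6 + 12 - 6 + 12)*(-7) = -7 + 12*(-7) = -7 - 84 = -91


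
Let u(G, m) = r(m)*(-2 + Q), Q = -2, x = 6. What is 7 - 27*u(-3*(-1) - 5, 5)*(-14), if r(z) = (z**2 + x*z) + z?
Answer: -90713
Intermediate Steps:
r(z) = z**2 + 7*z (r(z) = (z**2 + 6*z) + z = z**2 + 7*z)
u(G, m) = -4*m*(7 + m) (u(G, m) = (m*(7 + m))*(-2 - 2) = (m*(7 + m))*(-4) = -4*m*(7 + m))
7 - 27*u(-3*(-1) - 5, 5)*(-14) = 7 - 27*(-4*5*(7 + 5))*(-14) = 7 - 27*(-4*5*12)*(-14) = 7 - (-6480)*(-14) = 7 - 27*3360 = 7 - 90720 = -90713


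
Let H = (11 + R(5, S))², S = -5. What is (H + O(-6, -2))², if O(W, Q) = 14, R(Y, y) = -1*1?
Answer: 12996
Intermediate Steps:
R(Y, y) = -1
H = 100 (H = (11 - 1)² = 10² = 100)
(H + O(-6, -2))² = (100 + 14)² = 114² = 12996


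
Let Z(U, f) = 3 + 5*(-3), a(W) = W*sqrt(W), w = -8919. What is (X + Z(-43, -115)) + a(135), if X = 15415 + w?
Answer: 6484 + 405*sqrt(15) ≈ 8052.6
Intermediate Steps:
a(W) = W**(3/2)
X = 6496 (X = 15415 - 8919 = 6496)
Z(U, f) = -12 (Z(U, f) = 3 - 15 = -12)
(X + Z(-43, -115)) + a(135) = (6496 - 12) + 135**(3/2) = 6484 + 405*sqrt(15)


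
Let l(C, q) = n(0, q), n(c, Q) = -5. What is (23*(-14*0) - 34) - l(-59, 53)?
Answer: -29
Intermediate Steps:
l(C, q) = -5
(23*(-14*0) - 34) - l(-59, 53) = (23*(-14*0) - 34) - 1*(-5) = (23*0 - 34) + 5 = (0 - 34) + 5 = -34 + 5 = -29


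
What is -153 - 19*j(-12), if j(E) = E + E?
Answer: 303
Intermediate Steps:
j(E) = 2*E
-153 - 19*j(-12) = -153 - 38*(-12) = -153 - 19*(-24) = -153 + 456 = 303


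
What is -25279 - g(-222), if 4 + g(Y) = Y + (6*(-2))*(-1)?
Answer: -25065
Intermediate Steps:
g(Y) = 8 + Y (g(Y) = -4 + (Y + (6*(-2))*(-1)) = -4 + (Y - 12*(-1)) = -4 + (Y + 12) = -4 + (12 + Y) = 8 + Y)
-25279 - g(-222) = -25279 - (8 - 222) = -25279 - 1*(-214) = -25279 + 214 = -25065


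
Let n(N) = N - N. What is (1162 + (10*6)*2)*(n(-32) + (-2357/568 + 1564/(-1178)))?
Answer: -1174599809/167276 ≈ -7021.9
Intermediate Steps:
n(N) = 0
(1162 + (10*6)*2)*(n(-32) + (-2357/568 + 1564/(-1178))) = (1162 + (10*6)*2)*(0 + (-2357/568 + 1564/(-1178))) = (1162 + 60*2)*(0 + (-2357*1/568 + 1564*(-1/1178))) = (1162 + 120)*(0 + (-2357/568 - 782/589)) = 1282*(0 - 1832449/334552) = 1282*(-1832449/334552) = -1174599809/167276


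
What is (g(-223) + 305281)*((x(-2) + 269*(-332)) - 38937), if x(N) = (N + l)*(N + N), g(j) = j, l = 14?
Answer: -39136805994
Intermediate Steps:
x(N) = 2*N*(14 + N) (x(N) = (N + 14)*(N + N) = (14 + N)*(2*N) = 2*N*(14 + N))
(g(-223) + 305281)*((x(-2) + 269*(-332)) - 38937) = (-223 + 305281)*((2*(-2)*(14 - 2) + 269*(-332)) - 38937) = 305058*((2*(-2)*12 - 89308) - 38937) = 305058*((-48 - 89308) - 38937) = 305058*(-89356 - 38937) = 305058*(-128293) = -39136805994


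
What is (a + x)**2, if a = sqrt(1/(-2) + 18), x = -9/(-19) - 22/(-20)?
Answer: 721151/36100 + 299*sqrt(70)/190 ≈ 33.143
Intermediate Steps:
x = 299/190 (x = -9*(-1/19) - 22*(-1/20) = 9/19 + 11/10 = 299/190 ≈ 1.5737)
a = sqrt(70)/2 (a = sqrt(-1/2 + 18) = sqrt(35/2) = sqrt(70)/2 ≈ 4.1833)
(a + x)**2 = (sqrt(70)/2 + 299/190)**2 = (299/190 + sqrt(70)/2)**2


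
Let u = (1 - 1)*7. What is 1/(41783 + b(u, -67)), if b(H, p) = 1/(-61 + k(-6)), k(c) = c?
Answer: 67/2799460 ≈ 2.3933e-5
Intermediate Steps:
u = 0 (u = 0*7 = 0)
b(H, p) = -1/67 (b(H, p) = 1/(-61 - 6) = 1/(-67) = -1/67)
1/(41783 + b(u, -67)) = 1/(41783 - 1/67) = 1/(2799460/67) = 67/2799460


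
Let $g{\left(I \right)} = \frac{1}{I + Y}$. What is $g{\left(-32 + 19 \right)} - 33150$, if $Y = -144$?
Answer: $- \frac{5204551}{157} \approx -33150.0$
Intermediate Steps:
$g{\left(I \right)} = \frac{1}{-144 + I}$ ($g{\left(I \right)} = \frac{1}{I - 144} = \frac{1}{-144 + I}$)
$g{\left(-32 + 19 \right)} - 33150 = \frac{1}{-144 + \left(-32 + 19\right)} - 33150 = \frac{1}{-144 - 13} - 33150 = \frac{1}{-157} - 33150 = - \frac{1}{157} - 33150 = - \frac{5204551}{157}$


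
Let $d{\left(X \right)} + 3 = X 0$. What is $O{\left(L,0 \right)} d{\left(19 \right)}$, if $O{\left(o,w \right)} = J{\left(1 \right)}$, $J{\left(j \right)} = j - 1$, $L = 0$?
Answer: $0$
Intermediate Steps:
$d{\left(X \right)} = -3$ ($d{\left(X \right)} = -3 + X 0 = -3 + 0 = -3$)
$J{\left(j \right)} = -1 + j$
$O{\left(o,w \right)} = 0$ ($O{\left(o,w \right)} = -1 + 1 = 0$)
$O{\left(L,0 \right)} d{\left(19 \right)} = 0 \left(-3\right) = 0$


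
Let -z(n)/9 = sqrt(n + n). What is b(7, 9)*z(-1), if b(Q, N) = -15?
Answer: 135*I*sqrt(2) ≈ 190.92*I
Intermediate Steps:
z(n) = -9*sqrt(2)*sqrt(n) (z(n) = -9*sqrt(n + n) = -9*sqrt(2)*sqrt(n))
b(7, 9)*z(-1) = -(-135)*sqrt(2)*sqrt(-1) = -(-135)*sqrt(2)*I = -(-135)*I*sqrt(2) = 135*I*sqrt(2)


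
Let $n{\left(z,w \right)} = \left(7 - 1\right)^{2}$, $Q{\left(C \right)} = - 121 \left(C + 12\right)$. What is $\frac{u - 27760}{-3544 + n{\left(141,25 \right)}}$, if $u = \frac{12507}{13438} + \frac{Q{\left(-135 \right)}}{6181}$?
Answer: $\frac{2305476013759}{291375455224} \approx 7.9124$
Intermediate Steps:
$Q{\left(C \right)} = -1452 - 121 C$ ($Q{\left(C \right)} = - 121 \left(12 + C\right) = -1452 - 121 C$)
$n{\left(z,w \right)} = 36$ ($n{\left(z,w \right)} = 6^{2} = 36$)
$u = \frac{277303521}{83060278}$ ($u = \frac{12507}{13438} + \frac{-1452 - -16335}{6181} = 12507 \cdot \frac{1}{13438} + \left(-1452 + 16335\right) \frac{1}{6181} = \frac{12507}{13438} + 14883 \cdot \frac{1}{6181} = \frac{12507}{13438} + \frac{14883}{6181} = \frac{277303521}{83060278} \approx 3.3386$)
$\frac{u - 27760}{-3544 + n{\left(141,25 \right)}} = \frac{\frac{277303521}{83060278} - 27760}{-3544 + 36} = - \frac{2305476013759}{83060278 \left(-3508\right)} = \left(- \frac{2305476013759}{83060278}\right) \left(- \frac{1}{3508}\right) = \frac{2305476013759}{291375455224}$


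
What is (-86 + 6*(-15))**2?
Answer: 30976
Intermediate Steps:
(-86 + 6*(-15))**2 = (-86 - 90)**2 = (-176)**2 = 30976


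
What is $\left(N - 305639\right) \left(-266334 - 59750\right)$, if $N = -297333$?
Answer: $196619521648$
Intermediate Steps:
$\left(N - 305639\right) \left(-266334 - 59750\right) = \left(-297333 - 305639\right) \left(-266334 - 59750\right) = \left(-602972\right) \left(-326084\right) = 196619521648$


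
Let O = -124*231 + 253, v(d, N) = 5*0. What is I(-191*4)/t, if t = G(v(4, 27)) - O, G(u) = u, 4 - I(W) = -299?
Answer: 303/28391 ≈ 0.010672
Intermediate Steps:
v(d, N) = 0
I(W) = 303 (I(W) = 4 - 1*(-299) = 4 + 299 = 303)
O = -28391 (O = -28644 + 253 = -28391)
t = 28391 (t = 0 - 1*(-28391) = 0 + 28391 = 28391)
I(-191*4)/t = 303/28391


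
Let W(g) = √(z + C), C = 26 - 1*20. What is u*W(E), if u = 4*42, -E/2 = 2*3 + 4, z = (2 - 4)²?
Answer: 168*√10 ≈ 531.26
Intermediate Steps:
C = 6 (C = 26 - 20 = 6)
z = 4 (z = (-2)² = 4)
E = -20 (E = -2*(2*3 + 4) = -2*(6 + 4) = -2*10 = -20)
u = 168
W(g) = √10 (W(g) = √(4 + 6) = √10)
u*W(E) = 168*√10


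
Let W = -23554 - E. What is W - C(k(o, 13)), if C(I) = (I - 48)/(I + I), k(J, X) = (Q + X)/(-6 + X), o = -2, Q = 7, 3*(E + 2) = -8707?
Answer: -619253/30 ≈ -20642.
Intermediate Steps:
E = -8713/3 (E = -2 + (1/3)*(-8707) = -2 - 8707/3 = -8713/3 ≈ -2904.3)
k(J, X) = (7 + X)/(-6 + X)
W = -61949/3 (W = -23554 - 1*(-8713/3) = -23554 + 8713/3 = -61949/3 ≈ -20650.)
C(I) = (-48 + I)/(2*I) (C(I) = (-48 + I)/((2*I)) = (-48 + I)*(1/(2*I)) = (-48 + I)/(2*I))
W - C(k(o, 13)) = -61949/3 - (-48 + (7 + 13)/(-6 + 13))/(2*((7 + 13)/(-6 + 13))) = -61949/3 - (-48 + 20/7)/(2*(20/7)) = -61949/3 - (-48 + (1/7)*20)/(2*((1/7)*20)) = -61949/3 - (-48 + 20/7)/(2*20/7) = -61949/3 - 7*(-316)/(2*20*7) = -61949/3 - 1*(-79/10) = -61949/3 + 79/10 = -619253/30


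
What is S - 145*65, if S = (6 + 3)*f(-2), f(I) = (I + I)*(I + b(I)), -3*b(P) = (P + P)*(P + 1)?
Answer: -9305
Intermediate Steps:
b(P) = -2*P*(1 + P)/3 (b(P) = -(P + P)*(P + 1)/3 = -2*P*(1 + P)/3)
f(I) = 2*I*(I - 2*I*(1 + I)/3) (f(I) = (I + I)*(I - 2*I*(1 + I)/3) = (2*I)*(I - 2*I*(1 + I)/3) = 2*I*(I - 2*I*(1 + I)/3))
S = 120 (S = (6 + 3)*((⅔)*(-2)²*(1 - 2*(-2))) = 9*((⅔)*4*(1 + 4)) = 9*((⅔)*4*5) = 9*(40/3) = 120)
S - 145*65 = 120 - 145*65 = 120 - 9425 = -9305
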